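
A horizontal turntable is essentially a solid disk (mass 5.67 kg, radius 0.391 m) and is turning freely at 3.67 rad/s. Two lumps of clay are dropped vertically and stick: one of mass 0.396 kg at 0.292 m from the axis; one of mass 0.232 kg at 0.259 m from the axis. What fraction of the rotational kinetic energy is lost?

fraction ≈ 0.102

No external torque acts about the axis; L_before = L_after.
I_p = ½(5.67)(0.391)² = 0.4334 kg·m².
Added inertia Σmr² = (0.396)(0.292)² + (0.232)(0.259)² = 0.04933 kg·m²; I_f = 0.4334 + 0.04933 = 0.4827 kg·m².
ω_f = I_p ω_i / I_f = (0.4334)(3.67) / 0.4827 = 3.295 rad/s.
KE_i = ½(0.4334)(3.670 rad/s)² = 2.919 J; KE_f = ½(0.4827)(3.295)² = 2.621 J.
Fraction lost = 0.1022.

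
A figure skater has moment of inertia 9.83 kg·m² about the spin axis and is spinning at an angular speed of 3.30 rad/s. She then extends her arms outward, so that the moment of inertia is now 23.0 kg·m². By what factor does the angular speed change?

With no external torque about the axis, L is conserved: I₁ω₁ = I₂ω₂.
ω₂/ω₁ = I₁/I₂ = 9.830 / 23.00 = 0.4274.

ω₂/ω₁ ≈ 0.427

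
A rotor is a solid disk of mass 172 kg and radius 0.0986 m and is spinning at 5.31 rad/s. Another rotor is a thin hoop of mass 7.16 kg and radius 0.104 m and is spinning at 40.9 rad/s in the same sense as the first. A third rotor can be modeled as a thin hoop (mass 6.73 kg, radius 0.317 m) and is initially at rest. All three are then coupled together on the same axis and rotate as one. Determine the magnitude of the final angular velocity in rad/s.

No external torque acts about the common axis, so total angular momentum is conserved.
Moments of inertia: I_A = ½(172)(0.0986)² = 0.8361 kg·m²; I_B = (7.16)(0.104)² = 0.07744 kg·m²; I_C = (6.73)(0.317)² = 0.6763 kg·m².
Taking A's sense as positive: L = (0.8361)(5.31) + (0.07744)(40.9) = 7.607 kg·m²·rad/s.
Combined I = 0.8361 + 0.07744 + 0.6763 = 1.590 kg·m².
ω_f = L / I = 7.607 / 1.590 = 4.785 rad/s.

|ω_f| ≈ 4.78 rad/s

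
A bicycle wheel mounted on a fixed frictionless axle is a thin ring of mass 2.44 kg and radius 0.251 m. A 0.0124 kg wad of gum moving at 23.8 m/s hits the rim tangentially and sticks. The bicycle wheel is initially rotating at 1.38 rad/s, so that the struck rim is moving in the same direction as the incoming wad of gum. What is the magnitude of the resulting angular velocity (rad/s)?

|ω_f| ≈ 1.85 rad/s

About the axle the impulsive forces during the collision are internal, so angular momentum about that axis is conserved.
I_p = (2.44)(0.251)² = 0.1537 kg·m². Taking the sense of the wad of gum's angular momentum as positive, L_{wad} = m v R = (0.0124)(23.8)(0.251) = 0.07408 kg·m²/s.
L_i = +I_p ω_p + m v R = +(0.1537)(1.38) + 0.07408 = 0.2862 kg·m²/s.
After sticking, I_f = I_p + m R² = 0.1537 + (0.0124)(0.251)² = 0.1545 kg·m².
ω_f = L_i / I_f = 0.2862 / 0.1545 = 1.852 rad/s.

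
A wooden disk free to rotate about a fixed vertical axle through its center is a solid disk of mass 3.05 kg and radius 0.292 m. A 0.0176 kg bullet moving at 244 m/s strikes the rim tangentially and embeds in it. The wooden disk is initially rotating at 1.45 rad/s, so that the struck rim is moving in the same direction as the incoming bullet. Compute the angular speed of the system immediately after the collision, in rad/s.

The axle reaction passes through the axle and exerts no torque about it; angular momentum about the axle is conserved through the impact.
I_p = ½(3.05)(0.292)² = 0.1300 kg·m². Taking the sense of the bullet's angular momentum as positive, L_{bullet} = m v R = (0.0176)(244)(0.292) = 1.254 kg·m²/s.
L_i = +I_p ω_p + m v R = +(0.1300)(1.45) + 1.254 = 1.443 kg·m²/s.
After sticking, I_f = I_p + m R² = 0.1300 + (0.0176)(0.292)² = 0.1315 kg·m².
ω_f = L_i / I_f = 1.443 / 0.1315 = 10.97 rad/s.

|ω_f| ≈ 11.0 rad/s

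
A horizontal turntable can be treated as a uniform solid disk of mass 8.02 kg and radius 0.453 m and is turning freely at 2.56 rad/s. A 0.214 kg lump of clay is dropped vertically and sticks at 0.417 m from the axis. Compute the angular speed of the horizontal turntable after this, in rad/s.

No external torque acts about the axis; L_before = L_after.
I_p = ½(8.02)(0.453)² = 0.8229 kg·m².
Added inertia Σmr² = (0.214)(0.417)² = 0.03721 kg·m²; I_f = 0.8229 + 0.03721 = 0.8601 kg·m².
ω_f = I_p ω_i / I_f = (0.8229)(2.56) / 0.8601 = 2.449 rad/s.

ω_f ≈ 2.45 rad/s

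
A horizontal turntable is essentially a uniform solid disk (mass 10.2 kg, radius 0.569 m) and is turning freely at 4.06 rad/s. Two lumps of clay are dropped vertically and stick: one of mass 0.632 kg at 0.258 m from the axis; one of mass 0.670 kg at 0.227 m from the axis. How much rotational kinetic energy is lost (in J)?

energy lost ≈ 0.603 J

No external torque acts about the axis; L_before = L_after.
I_p = ½(10.2)(0.569)² = 1.651 kg·m².
Added inertia Σmr² = (0.632)(0.258)² + (0.670)(0.227)² = 0.07659 kg·m²; I_f = 1.651 + 0.07659 = 1.728 kg·m².
ω_f = I_p ω_i / I_f = (1.651)(4.06) / 1.728 = 3.880 rad/s.
KE_i = ½(1.651)(4.060 rad/s)² = 13.61 J; KE_f = ½(1.728)(3.880)² = 13.01 J.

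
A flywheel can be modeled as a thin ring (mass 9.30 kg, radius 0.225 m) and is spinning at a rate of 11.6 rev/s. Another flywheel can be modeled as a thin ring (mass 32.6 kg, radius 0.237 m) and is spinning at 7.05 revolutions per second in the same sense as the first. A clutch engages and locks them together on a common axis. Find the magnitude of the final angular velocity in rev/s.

|ω_f| ≈ 7.98 rev/s

No external torque acts about the common axis, so total angular momentum is conserved.
Moments of inertia: I_A = (9.30)(0.225)² = 0.4708 kg·m²; I_B = (32.6)(0.237)² = 1.831 kg·m².
Taking A's sense as positive: L = (0.4708)(11.6) + (1.831)(7.05) = 18.37 kg·m²·rev/s.
Combined I = 0.4708 + 1.831 = 2.302 kg·m².
ω_f = L / I = 18.37 / 2.302 = 7.981 rev/s.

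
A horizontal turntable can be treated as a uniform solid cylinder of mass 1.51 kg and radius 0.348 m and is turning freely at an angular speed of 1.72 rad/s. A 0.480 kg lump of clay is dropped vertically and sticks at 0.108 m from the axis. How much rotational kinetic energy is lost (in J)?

No external torque acts about the axis; L_before = L_after.
I_p = ½(1.51)(0.348)² = 0.09143 kg·m².
Added inertia Σmr² = (0.480)(0.108)² = 0.005599 kg·m²; I_f = 0.09143 + 0.005599 = 0.09703 kg·m².
ω_f = I_p ω_i / I_f = (0.09143)(1.72) / 0.09703 = 1.621 rad/s.
KE_i = ½(0.09143)(1.720 rad/s)² = 0.1352 J; KE_f = ½(0.09703)(1.621)² = 0.1274 J.

energy lost ≈ 0.00780 J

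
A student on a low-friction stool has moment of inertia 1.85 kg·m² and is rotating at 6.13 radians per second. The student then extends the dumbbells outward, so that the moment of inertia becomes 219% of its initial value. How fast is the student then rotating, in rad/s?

No external torque acts about the spin axis, so angular momentum is conserved.
I₂ = 2.19 × 1.85 = 4.051 kg·m².
ω₂ = I₁ω₁ / I₂ = (1.850)(6.13 rad/s) / (4.051) = 2.799 rad/s.

ω₂ ≈ 2.80 rad/s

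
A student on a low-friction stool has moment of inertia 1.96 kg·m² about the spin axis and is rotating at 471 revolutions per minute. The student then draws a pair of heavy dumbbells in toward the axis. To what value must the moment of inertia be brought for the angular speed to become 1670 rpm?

With no external torque about the axis, L is conserved: I₁ω₁ = I₂ω₂.
I₂ = I₁ω₁ / ω₂ = (1.96)(471) / (1670) = 0.5528 kg·m².

I₂ ≈ 0.553 kg·m²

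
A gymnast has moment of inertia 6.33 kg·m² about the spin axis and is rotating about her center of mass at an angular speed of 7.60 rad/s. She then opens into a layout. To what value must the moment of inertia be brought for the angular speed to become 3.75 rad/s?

I₂ ≈ 12.8 kg·m²

Angular momentum about the spin axis is conserved since the torque about it is zero.
I₂ = I₁ω₁ / ω₂ = (6.33)(7.60) / (3.75) = 12.83 kg·m².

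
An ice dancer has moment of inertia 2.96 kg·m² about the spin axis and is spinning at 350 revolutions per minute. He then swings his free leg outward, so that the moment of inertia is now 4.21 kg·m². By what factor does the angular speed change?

ω₂/ω₁ ≈ 0.703

With no external torque about the axis, L is conserved: I₁ω₁ = I₂ω₂.
ω₂/ω₁ = I₁/I₂ = 2.960 / 4.210 = 0.7031.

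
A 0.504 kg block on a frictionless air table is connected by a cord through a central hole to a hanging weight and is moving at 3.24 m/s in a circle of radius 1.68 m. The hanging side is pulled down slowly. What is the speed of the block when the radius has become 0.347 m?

v₂ ≈ 15.7 m/s

The only horizontal force on the mass is along the cord (radial), so it exerts no torque about the hole and angular momentum m v r is conserved.
v₂ = v₁ r₁ / r₂ = (3.24)(1.68) / (0.347) = 15.69 m/s.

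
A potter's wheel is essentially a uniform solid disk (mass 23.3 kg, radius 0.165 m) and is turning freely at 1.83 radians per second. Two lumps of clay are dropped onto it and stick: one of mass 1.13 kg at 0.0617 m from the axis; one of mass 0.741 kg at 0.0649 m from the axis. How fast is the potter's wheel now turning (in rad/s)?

ω_f ≈ 1.79 rad/s

No external torque acts about the axis; L_before = L_after.
I_p = ½(23.3)(0.165)² = 0.3172 kg·m².
Added inertia Σmr² = (1.13)(0.0617)² + (0.741)(0.0649)² = 0.007423 kg·m²; I_f = 0.3172 + 0.007423 = 0.3246 kg·m².
ω_f = I_p ω_i / I_f = (0.3172)(1.83) / 0.3246 = 1.788 rad/s.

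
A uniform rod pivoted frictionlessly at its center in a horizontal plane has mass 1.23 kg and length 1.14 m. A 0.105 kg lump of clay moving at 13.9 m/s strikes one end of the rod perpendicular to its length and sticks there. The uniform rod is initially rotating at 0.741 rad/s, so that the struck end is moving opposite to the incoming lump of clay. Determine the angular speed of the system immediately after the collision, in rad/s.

|ω_f| ≈ 4.38 rad/s

About the pivot the impulsive forces during the collision are internal, so angular momentum about that axis is conserved.
I_p = (1/12)(1.23)(1.14)² = 0.1332 kg·m². Taking the sense of the lump of clay's angular momentum as positive, L_{lump} = m v R = (0.105)(13.9)(1.14/2) = 0.8319 kg·m²/s.
L_i = −I_p ω_p + m v R = −(0.1332)(0.741) + 0.8319 = 0.7332 kg·m²/s.
After sticking, I_f = I_p + m R² = 0.1332 + (0.105)(1.14/2)² = 0.1673 kg·m².
ω_f = L_i / I_f = 0.7332 / 0.1673 = 4.382 rad/s.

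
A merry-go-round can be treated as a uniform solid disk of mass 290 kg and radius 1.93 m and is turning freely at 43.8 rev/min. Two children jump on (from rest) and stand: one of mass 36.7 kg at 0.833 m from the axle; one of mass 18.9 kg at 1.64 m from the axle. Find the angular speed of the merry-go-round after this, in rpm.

The added mass arrives with no angular momentum about the axle, and any external torque about the axle is negligible, so the system's angular momentum is conserved.
I_p = ½(290)(1.93)² = 540.1 kg·m².
Added inertia Σmr² = (36.7)(0.833)² + (18.9)(1.64)² = 76.30 kg·m²; I_f = 540.1 + 76.30 = 616.4 kg·m².
ω_f = I_p ω_i / I_f = (540.1)(43.8) / 616.4 = 38.38 rpm.

ω_f ≈ 38.4 rpm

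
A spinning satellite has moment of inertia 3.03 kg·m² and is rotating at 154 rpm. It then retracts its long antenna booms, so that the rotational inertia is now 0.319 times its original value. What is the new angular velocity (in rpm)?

Angular momentum about the spin axis is conserved since the torque about it is zero.
I₂ = 0.319 × 3.03 = 0.9666 kg·m².
ω₂ = I₁ω₁ / I₂ = (3.030)(154 rpm) / (0.9666) = 482.8 rpm.

ω₂ ≈ 483 rpm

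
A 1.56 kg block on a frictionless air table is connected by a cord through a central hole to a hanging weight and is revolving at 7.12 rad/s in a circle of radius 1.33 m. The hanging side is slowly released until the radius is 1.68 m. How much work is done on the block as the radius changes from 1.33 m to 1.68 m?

The constraining force is radial, so m r² ω about the center is conserved.
ω₂ = ω₁ (r₁/r₂)² = (7.12)(1.33/1.68)² = 4.462 rad/s.
W = ΔKE = ½m(v₂² − v₁²) = -26.11 J.

W ≈ -26.1 J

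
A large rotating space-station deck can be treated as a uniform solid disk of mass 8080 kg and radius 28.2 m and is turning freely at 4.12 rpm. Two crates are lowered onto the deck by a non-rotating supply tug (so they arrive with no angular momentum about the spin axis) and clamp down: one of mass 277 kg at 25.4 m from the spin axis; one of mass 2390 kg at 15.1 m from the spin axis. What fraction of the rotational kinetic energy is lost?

fraction ≈ 0.184

No external torque acts about the spin axis; L_before = L_after.
I_p = ½(8080)(28.2)² = 3.213e+06 kg·m².
Added inertia Σmr² = (277)(25.4)² + (2390)(15.1)² = 7.237e+05 kg·m²; I_f = 3.213e+06 + 7.237e+05 = 3.936e+06 kg·m².
ω_f = I_p ω_i / I_f = (3.213e+06)(4.12) / 3.936e+06 = 3.363 rpm.
KE_i = ½(3.213e+06)(0.4314 rad/s)² = 2.990e+05 J; KE_f = ½(3.936e+06)(0.3521)² = 2.441e+05 J.
Fraction lost = 0.1838.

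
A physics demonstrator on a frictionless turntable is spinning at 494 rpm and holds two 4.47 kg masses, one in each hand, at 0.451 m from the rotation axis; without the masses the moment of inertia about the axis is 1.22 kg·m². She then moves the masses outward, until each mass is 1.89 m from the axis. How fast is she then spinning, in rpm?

No external torque acts about the spin axis, so angular momentum is conserved.
I₁ = 1.22 + 2(4.47)(0.451)² = 3.038 kg·m²; I₂ = 1.22 + 2(4.47)(1.89)² = 33.15 kg·m².
ω₂ = I₁ω₁ / I₂ = (3.038)(494 rpm) / (33.15) = 45.27 rpm.

ω₂ ≈ 45.3 rpm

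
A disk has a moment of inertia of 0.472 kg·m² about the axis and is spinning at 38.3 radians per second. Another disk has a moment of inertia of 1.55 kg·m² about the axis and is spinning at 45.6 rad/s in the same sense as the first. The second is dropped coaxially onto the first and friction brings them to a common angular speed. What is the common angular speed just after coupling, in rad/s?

|ω_f| ≈ 43.9 rad/s

No external torque acts about the common axis, so total angular momentum is conserved.
Taking A's sense as positive: L = (0.4720)(38.3) + (1.550)(45.6) = 88.76 kg·m²·rad/s.
Combined I = 0.4720 + 1.550 = 2.022 kg·m².
ω_f = L / I = 88.76 / 2.022 = 43.90 rad/s.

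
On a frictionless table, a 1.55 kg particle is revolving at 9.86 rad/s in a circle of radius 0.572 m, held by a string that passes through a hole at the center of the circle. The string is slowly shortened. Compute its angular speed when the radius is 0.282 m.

ω₂ ≈ 40.6 rad/s

The constraining force is radial, so m r² ω about the center is conserved.
ω₂ = ω₁ (r₁/r₂)² = (9.86)(0.572/0.282)² = 40.57 rad/s.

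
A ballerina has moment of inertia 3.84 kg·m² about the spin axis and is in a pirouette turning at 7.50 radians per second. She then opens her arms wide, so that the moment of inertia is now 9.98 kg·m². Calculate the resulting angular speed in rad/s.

ω₂ ≈ 2.89 rad/s

With no external torque about the axis, L is conserved: I₁ω₁ = I₂ω₂.
ω₂ = I₁ω₁ / I₂ = (3.840)(7.50 rad/s) / (9.980) = 2.886 rad/s.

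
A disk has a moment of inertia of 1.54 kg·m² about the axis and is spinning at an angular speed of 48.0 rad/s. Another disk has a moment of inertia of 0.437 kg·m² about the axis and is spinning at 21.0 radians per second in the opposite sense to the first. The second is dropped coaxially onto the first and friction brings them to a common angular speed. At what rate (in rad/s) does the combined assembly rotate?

No external torque acts about the common axis, so total angular momentum is conserved.
Taking A's sense as positive: L = (1.540)(48.0) − (0.4370)(21.0) = 64.74 kg·m²·rad/s.
Combined I = 1.540 + 0.4370 = 1.977 kg·m².
ω_f = L / I = 64.74 / 1.977 = 32.75 rad/s.

|ω_f| ≈ 32.7 rad/s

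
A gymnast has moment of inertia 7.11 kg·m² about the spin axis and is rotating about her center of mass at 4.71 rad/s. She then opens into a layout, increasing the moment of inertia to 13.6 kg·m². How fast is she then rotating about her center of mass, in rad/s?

No external torque acts about the spin axis, so angular momentum is conserved.
ω₂ = I₁ω₁ / I₂ = (7.110)(4.71 rad/s) / (13.60) = 2.462 rad/s.

ω₂ ≈ 2.46 rad/s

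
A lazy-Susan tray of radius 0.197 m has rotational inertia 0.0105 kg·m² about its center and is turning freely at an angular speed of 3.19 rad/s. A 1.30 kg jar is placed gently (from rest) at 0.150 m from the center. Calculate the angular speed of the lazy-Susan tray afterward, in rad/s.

No external torque acts about the center; L_before = L_after.
Added inertia Σmr² = (1.30)(0.150)² = 0.02925 kg·m²; I_f = 0.01050 + 0.02925 = 0.03975 kg·m².
ω_f = I_p ω_i / I_f = (0.01050)(3.19) / 0.03975 = 0.8426 rad/s.

ω_f ≈ 0.843 rad/s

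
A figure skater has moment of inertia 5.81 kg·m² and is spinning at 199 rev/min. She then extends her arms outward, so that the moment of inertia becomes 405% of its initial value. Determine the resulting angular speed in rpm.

ω₂ ≈ 49.1 rpm

No external torque acts about the spin axis, so angular momentum is conserved.
I₂ = 4.05 × 5.81 = 23.53 kg·m².
ω₂ = I₁ω₁ / I₂ = (5.810)(199 rpm) / (23.53) = 49.14 rpm.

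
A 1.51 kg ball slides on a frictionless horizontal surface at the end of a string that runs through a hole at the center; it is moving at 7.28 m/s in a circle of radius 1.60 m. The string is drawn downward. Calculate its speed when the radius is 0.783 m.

v₂ ≈ 14.9 m/s

The only horizontal force on the mass is along the cord (radial), so it exerts no torque about the hole and angular momentum m v r is conserved.
v₂ = v₁ r₁ / r₂ = (7.28)(1.60) / (0.783) = 14.88 m/s.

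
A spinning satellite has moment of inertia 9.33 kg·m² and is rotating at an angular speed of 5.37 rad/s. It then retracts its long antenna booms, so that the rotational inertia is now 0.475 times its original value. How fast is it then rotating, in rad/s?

ω₂ ≈ 11.3 rad/s

No external torque acts about the spin axis, so angular momentum is conserved.
I₂ = 0.475 × 9.33 = 4.432 kg·m².
ω₂ = I₁ω₁ / I₂ = (9.330)(5.37 rad/s) / (4.432) = 11.31 rad/s.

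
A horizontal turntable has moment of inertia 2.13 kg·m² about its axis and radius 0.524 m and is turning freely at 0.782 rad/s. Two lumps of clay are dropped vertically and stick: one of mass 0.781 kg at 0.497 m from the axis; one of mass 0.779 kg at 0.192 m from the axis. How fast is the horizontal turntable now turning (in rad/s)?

ω_f ≈ 0.708 rad/s

No external torque acts about the axis; L_before = L_after.
Added inertia Σmr² = (0.781)(0.497)² + (0.779)(0.192)² = 0.2216 kg·m²; I_f = 2.130 + 0.2216 = 2.352 kg·m².
ω_f = I_p ω_i / I_f = (2.130)(0.782) / 2.352 = 0.7083 rad/s.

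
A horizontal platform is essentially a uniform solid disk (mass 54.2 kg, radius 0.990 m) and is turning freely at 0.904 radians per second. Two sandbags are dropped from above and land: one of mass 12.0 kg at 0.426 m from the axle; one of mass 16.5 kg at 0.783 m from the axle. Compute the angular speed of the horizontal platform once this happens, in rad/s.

ω_f ≈ 0.618 rad/s

The added mass arrives with no angular momentum about the axle, and any external torque about the axle is negligible, so the system's angular momentum is conserved.
I_p = ½(54.2)(0.990)² = 26.56 kg·m².
Added inertia Σmr² = (12.0)(0.426)² + (16.5)(0.783)² = 12.29 kg·m²; I_f = 26.56 + 12.29 = 38.85 kg·m².
ω_f = I_p ω_i / I_f = (26.56)(0.904) / 38.85 = 0.6180 rad/s.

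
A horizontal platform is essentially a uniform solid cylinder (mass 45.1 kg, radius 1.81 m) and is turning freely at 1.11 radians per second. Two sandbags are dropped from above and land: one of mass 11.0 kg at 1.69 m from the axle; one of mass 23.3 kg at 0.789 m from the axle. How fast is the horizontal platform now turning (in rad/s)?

ω_f ≈ 0.685 rad/s

No external torque acts about the axle; L_before = L_after.
I_p = ½(45.1)(1.81)² = 73.88 kg·m².
Added inertia Σmr² = (11.0)(1.69)² + (23.3)(0.789)² = 45.92 kg·m²; I_f = 73.88 + 45.92 = 119.8 kg·m².
ω_f = I_p ω_i / I_f = (73.88)(1.11) / 119.8 = 0.6845 rad/s.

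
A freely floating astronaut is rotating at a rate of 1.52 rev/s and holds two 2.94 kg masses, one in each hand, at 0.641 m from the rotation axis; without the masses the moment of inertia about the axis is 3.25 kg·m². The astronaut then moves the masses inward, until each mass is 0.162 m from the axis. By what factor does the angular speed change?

No external torque acts about the spin axis, so angular momentum is conserved.
I₁ = 3.25 + 2(2.94)(0.641)² = 5.666 kg·m²; I₂ = 3.25 + 2(2.94)(0.162)² = 3.404 kg·m².
ω₂/ω₁ = I₁/I₂ = 5.666 / 3.404 = 1.664.

ω₂/ω₁ ≈ 1.66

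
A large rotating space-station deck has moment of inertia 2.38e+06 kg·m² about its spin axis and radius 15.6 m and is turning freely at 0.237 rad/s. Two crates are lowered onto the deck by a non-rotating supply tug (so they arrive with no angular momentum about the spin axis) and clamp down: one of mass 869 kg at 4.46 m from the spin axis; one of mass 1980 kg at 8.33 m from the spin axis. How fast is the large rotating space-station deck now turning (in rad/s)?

ω_f ≈ 0.223 rad/s

No external torque acts about the spin axis; L_before = L_after.
Added inertia Σmr² = (869)(4.46)² + (1980)(8.33)² = 1.547e+05 kg·m²; I_f = 2.380e+06 + 1.547e+05 = 2.535e+06 kg·m².
ω_f = I_p ω_i / I_f = (2.380e+06)(0.237) / 2.535e+06 = 0.2225 rad/s.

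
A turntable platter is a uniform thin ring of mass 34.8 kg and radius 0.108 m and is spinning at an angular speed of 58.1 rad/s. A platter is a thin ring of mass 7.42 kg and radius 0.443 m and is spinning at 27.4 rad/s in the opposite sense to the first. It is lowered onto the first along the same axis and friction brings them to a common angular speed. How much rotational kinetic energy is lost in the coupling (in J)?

The coupling torques are internal; angular momentum about the shared axis is conserved.
Moments of inertia: I_A = (34.8)(0.108)² = 0.4059 kg·m²; I_B = (7.42)(0.443)² = 1.456 kg·m².
Taking A's sense as positive: L = (0.4059)(58.1) − (1.456)(27.4) = -16.32 kg·m²·rad/s.
Combined I = 0.4059 + 1.456 = 1.862 kg·m².
ω_f = L / I = -16.32 / 1.862 = -8.762 rad/s.
KE_i = ½ΣIω² = 1232 J; KE_f = ½(1.862)(8.762)² = 71.48 J.

ΔKE lost ≈ 1160 J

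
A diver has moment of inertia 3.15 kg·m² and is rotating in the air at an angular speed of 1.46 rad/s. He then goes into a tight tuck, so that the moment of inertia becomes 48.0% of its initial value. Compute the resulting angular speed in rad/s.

No external torque acts about the spin axis, so angular momentum is conserved.
I₂ = 0.480 × 3.15 = 1.512 kg·m².
ω₂ = I₁ω₁ / I₂ = (3.150)(1.46 rad/s) / (1.512) = 3.042 rad/s.

ω₂ ≈ 3.04 rad/s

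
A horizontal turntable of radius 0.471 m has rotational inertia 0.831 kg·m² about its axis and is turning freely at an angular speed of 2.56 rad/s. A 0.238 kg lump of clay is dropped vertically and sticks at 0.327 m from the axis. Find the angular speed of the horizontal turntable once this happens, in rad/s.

ω_f ≈ 2.48 rad/s

The added mass arrives with no angular momentum about the axis, and any external torque about the axis is negligible, so the system's angular momentum is conserved.
Added inertia Σmr² = (0.238)(0.327)² = 0.02545 kg·m²; I_f = 0.8310 + 0.02545 = 0.8564 kg·m².
ω_f = I_p ω_i / I_f = (0.8310)(2.56) / 0.8564 = 2.484 rad/s.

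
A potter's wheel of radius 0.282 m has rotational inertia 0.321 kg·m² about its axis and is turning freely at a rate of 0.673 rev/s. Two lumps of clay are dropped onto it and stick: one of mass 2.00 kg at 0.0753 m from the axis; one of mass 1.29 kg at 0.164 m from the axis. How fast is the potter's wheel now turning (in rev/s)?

The added mass arrives with no angular momentum about the axis, and any external torque about the axis is negligible, so the system's angular momentum is conserved.
Added inertia Σmr² = (2.00)(0.0753)² + (1.29)(0.164)² = 0.04604 kg·m²; I_f = 0.3210 + 0.04604 = 0.3670 kg·m².
ω_f = I_p ω_i / I_f = (0.3210)(0.673) / 0.3670 = 0.5886 rev/s.

ω_f ≈ 0.589 rev/s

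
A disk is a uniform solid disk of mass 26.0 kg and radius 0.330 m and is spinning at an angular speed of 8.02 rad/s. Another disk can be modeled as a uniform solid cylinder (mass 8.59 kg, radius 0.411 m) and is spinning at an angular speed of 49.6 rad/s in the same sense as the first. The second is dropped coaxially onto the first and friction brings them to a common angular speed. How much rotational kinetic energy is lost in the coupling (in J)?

ΔKE lost ≈ 415 J

No external torque acts about the common axis, so total angular momentum is conserved.
Moments of inertia: I_A = ½(26.0)(0.330)² = 1.416 kg·m²; I_B = ½(8.59)(0.411)² = 0.7255 kg·m².
Taking A's sense as positive: L = (1.416)(8.02) + (0.7255)(49.6) = 47.34 kg·m²·rad/s.
Combined I = 1.416 + 0.7255 = 2.141 kg·m².
ω_f = L / I = 47.34 / 2.141 = 22.11 rad/s.
KE_i = ½ΣIω² = 938.0 J; KE_f = ½(2.141)(22.11)² = 523.3 J.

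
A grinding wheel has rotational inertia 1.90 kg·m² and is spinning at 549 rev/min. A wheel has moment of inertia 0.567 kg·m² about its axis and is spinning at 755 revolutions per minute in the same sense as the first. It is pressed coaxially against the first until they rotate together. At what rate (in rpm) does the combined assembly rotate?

No external torque acts about the common axis, so total angular momentum is conserved.
Taking A's sense as positive: L = (1.900)(549) + (0.5670)(755) = 1471 kg·m²·rpm.
Combined I = 1.900 + 0.5670 = 2.467 kg·m².
ω_f = L / I = 1471 / 2.467 = 596.3 rpm.

|ω_f| ≈ 596 rpm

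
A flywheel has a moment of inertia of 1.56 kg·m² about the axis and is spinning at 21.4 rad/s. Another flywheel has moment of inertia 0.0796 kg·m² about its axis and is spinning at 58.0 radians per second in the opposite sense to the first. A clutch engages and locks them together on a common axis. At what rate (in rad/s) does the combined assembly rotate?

|ω_f| ≈ 17.5 rad/s

The coupling torques are internal; angular momentum about the shared axis is conserved.
Taking A's sense as positive: L = (1.560)(21.4) − (0.07960)(58.0) = 28.77 kg·m²·rad/s.
Combined I = 1.560 + 0.07960 = 1.640 kg·m².
ω_f = L / I = 28.77 / 1.640 = 17.55 rad/s.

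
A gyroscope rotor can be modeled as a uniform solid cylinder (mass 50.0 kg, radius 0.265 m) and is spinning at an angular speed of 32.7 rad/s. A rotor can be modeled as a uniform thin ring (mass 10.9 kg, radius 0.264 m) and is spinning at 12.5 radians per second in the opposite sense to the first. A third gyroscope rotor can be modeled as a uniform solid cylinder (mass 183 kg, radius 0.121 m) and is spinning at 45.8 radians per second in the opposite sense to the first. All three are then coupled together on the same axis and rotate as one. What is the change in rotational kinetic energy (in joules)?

The coupling torques are internal; angular momentum about the shared axis is conserved.
Moments of inertia: I_A = ½(50.0)(0.265)² = 1.756 kg·m²; I_B = (10.9)(0.264)² = 0.7597 kg·m²; I_C = ½(183)(0.121)² = 1.340 kg·m².
Taking A's sense as positive: L = (1.756)(32.7) − (0.7597)(12.5) − (1.340)(45.8) = -13.44 kg·m²·rad/s.
Combined I = 1.756 + 0.7597 + 1.340 = 3.855 kg·m².
ω_f = L / I = -13.44 / 3.855 = -3.487 rad/s.
KE_i = ½ΣIω² = 2403 J; KE_f = ½(3.855)(3.487)² = 23.44 J.

ΔKE ≈ -2380 J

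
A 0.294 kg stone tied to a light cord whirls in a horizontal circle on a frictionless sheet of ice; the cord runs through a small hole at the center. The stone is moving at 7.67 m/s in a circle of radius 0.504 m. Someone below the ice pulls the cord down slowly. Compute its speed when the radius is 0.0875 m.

v₂ ≈ 44.2 m/s

The only horizontal force on the mass is along the cord (radial), so it exerts no torque about the hole and angular momentum m v r is conserved.
v₂ = v₁ r₁ / r₂ = (7.67)(0.504) / (0.0875) = 44.18 m/s.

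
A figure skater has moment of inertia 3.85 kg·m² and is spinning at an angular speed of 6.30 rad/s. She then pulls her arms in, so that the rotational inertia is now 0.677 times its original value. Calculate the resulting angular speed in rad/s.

ω₂ ≈ 9.31 rad/s

Angular momentum about the spin axis is conserved since the torque about it is zero.
I₂ = 0.677 × 3.85 = 2.606 kg·m².
ω₂ = I₁ω₁ / I₂ = (3.850)(6.30 rad/s) / (2.606) = 9.306 rad/s.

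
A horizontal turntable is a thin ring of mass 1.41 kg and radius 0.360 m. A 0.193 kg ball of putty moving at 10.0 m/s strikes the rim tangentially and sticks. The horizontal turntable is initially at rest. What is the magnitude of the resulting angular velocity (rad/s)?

|ω_f| ≈ 3.34 rad/s

The axle reaction passes through the axle and exerts no torque about it; angular momentum about the axle is conserved through the impact.
I_p = (1.41)(0.360)² = 0.1827 kg·m². Taking the sense of the ball of putty's angular momentum as positive, L_{ball} = m v R = (0.193)(10.0)(0.360) = 0.6948 kg·m²/s.
L_i = 0 + 0.6948 = 0.6948 kg·m²/s.
After sticking, I_f = I_p + m R² = 0.1827 + (0.193)(0.360)² = 0.2077 kg·m².
ω_f = L_i / I_f = 0.6948 / 0.2077 = 3.344 rad/s.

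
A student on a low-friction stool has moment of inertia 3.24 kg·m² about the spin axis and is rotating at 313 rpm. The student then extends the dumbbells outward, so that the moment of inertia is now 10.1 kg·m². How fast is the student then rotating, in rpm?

ω₂ ≈ 100 rpm

No external torque acts about the spin axis, so angular momentum is conserved.
ω₂ = I₁ω₁ / I₂ = (3.240)(313 rpm) / (10.10) = 100.4 rpm.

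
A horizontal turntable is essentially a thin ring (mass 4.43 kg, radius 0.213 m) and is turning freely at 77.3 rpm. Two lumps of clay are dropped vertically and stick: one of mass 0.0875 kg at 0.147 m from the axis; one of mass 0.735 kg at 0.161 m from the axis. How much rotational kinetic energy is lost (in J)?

The added mass arrives with no angular momentum about the axis, and any external torque about the axis is negligible, so the system's angular momentum is conserved.
I_p = (4.43)(0.213)² = 0.2010 kg·m².
Added inertia Σmr² = (0.0875)(0.147)² + (0.735)(0.161)² = 0.02094 kg·m²; I_f = 0.2010 + 0.02094 = 0.2219 kg·m².
ω_f = I_p ω_i / I_f = (0.2010)(77.3) / 0.2219 = 70.01 rpm.
KE_i = ½(0.2010)(8.095 rad/s)² = 6.585 J; KE_f = ½(0.2219)(7.331)² = 5.963 J.

energy lost ≈ 0.621 J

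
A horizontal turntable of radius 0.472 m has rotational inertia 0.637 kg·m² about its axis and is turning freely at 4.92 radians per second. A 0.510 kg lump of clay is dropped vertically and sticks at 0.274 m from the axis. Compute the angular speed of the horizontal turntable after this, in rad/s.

ω_f ≈ 4.64 rad/s

The added mass arrives with no angular momentum about the axis, and any external torque about the axis is negligible, so the system's angular momentum is conserved.
Added inertia Σmr² = (0.510)(0.274)² = 0.03829 kg·m²; I_f = 0.6370 + 0.03829 = 0.6753 kg·m².
ω_f = I_p ω_i / I_f = (0.6370)(4.92) / 0.6753 = 4.641 rad/s.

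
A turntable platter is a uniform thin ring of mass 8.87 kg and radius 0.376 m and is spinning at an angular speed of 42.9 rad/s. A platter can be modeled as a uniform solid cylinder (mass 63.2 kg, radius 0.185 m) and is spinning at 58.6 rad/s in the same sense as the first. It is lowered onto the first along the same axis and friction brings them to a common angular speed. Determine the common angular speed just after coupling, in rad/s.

The coupling torques are internal; angular momentum about the shared axis is conserved.
Moments of inertia: I_A = (8.87)(0.376)² = 1.254 kg·m²; I_B = ½(63.2)(0.185)² = 1.082 kg·m².
Taking A's sense as positive: L = (1.254)(42.9) + (1.082)(58.6) = 117.2 kg·m²·rad/s.
Combined I = 1.254 + 1.082 = 2.336 kg·m².
ω_f = L / I = 117.2 / 2.336 = 50.17 rad/s.

|ω_f| ≈ 50.2 rad/s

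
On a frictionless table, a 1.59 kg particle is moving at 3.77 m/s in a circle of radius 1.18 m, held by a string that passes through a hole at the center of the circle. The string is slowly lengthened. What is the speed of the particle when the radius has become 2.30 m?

The only horizontal force on the mass is along the cord (radial), so it exerts no torque about the hole and angular momentum m v r is conserved.
v₂ = v₁ r₁ / r₂ = (3.77)(1.18) / (2.30) = 1.934 m/s.

v₂ ≈ 1.93 m/s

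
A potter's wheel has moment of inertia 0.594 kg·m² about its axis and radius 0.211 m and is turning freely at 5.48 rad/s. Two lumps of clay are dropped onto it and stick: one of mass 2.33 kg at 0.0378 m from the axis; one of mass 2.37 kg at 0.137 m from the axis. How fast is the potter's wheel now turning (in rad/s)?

No external torque acts about the axis; L_before = L_after.
Added inertia Σmr² = (2.33)(0.0378)² + (2.37)(0.137)² = 0.04781 kg·m²; I_f = 0.5940 + 0.04781 = 0.6418 kg·m².
ω_f = I_p ω_i / I_f = (0.5940)(5.48) / 0.6418 = 5.072 rad/s.

ω_f ≈ 5.07 rad/s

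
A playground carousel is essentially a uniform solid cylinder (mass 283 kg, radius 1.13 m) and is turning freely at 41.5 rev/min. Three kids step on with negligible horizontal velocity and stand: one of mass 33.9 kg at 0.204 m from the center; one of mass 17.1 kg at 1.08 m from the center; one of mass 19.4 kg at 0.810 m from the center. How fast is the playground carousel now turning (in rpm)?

The added mass arrives with no angular momentum about the center, and any external torque about the center is negligible, so the system's angular momentum is conserved.
I_p = ½(283)(1.13)² = 180.7 kg·m².
Added inertia Σmr² = (33.9)(0.204)² + (17.1)(1.08)² + (19.4)(0.810)² = 34.08 kg·m²; I_f = 180.7 + 34.08 = 214.8 kg·m².
ω_f = I_p ω_i / I_f = (180.7)(41.5) / 214.8 = 34.91 rpm.

ω_f ≈ 34.9 rpm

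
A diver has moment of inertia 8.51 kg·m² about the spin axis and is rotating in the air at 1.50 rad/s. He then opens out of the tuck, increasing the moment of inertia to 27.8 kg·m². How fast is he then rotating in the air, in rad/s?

ω₂ ≈ 0.459 rad/s

Angular momentum about the spin axis is conserved since the torque about it is zero.
ω₂ = I₁ω₁ / I₂ = (8.510)(1.50 rad/s) / (27.80) = 0.4592 rad/s.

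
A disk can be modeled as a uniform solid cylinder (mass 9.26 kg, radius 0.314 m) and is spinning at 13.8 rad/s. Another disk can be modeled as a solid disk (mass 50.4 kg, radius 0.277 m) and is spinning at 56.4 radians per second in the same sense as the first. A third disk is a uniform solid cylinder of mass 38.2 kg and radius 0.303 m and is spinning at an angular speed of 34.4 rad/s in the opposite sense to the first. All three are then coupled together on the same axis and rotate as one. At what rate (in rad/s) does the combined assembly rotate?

|ω_f| ≈ 13.3 rad/s

No external torque acts about the common axis, so total angular momentum is conserved.
Moments of inertia: I_A = ½(9.26)(0.314)² = 0.4565 kg·m²; I_B = ½(50.4)(0.277)² = 1.934 kg·m²; I_C = ½(38.2)(0.303)² = 1.754 kg·m².
Taking A's sense as positive: L = (0.4565)(13.8) + (1.934)(56.4) − (1.754)(34.4) = 55.03 kg·m²·rad/s.
Combined I = 0.4565 + 1.934 + 1.754 = 4.144 kg·m².
ω_f = L / I = 55.03 / 4.144 = 13.28 rad/s.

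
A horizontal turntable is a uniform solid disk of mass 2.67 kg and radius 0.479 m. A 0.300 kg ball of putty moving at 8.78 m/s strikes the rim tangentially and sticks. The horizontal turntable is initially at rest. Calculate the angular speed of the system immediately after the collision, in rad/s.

The axle reaction passes through the axle and exerts no torque about it; angular momentum about the axle is conserved through the impact.
I_p = ½(2.67)(0.479)² = 0.3063 kg·m². Taking the sense of the ball of putty's angular momentum as positive, L_{ball} = m v R = (0.300)(8.78)(0.479) = 1.262 kg·m²/s.
L_i = 0 + 1.262 = 1.262 kg·m²/s.
After sticking, I_f = I_p + m R² = 0.3063 + (0.300)(0.479)² = 0.3751 kg·m².
ω_f = L_i / I_f = 1.262 / 0.3751 = 3.363 rad/s.

|ω_f| ≈ 3.36 rad/s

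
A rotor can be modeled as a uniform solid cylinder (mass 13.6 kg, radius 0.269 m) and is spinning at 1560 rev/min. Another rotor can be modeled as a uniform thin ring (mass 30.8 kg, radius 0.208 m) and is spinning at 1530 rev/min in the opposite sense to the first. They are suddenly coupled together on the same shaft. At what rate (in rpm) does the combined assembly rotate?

|ω_f| ≈ 697 rpm

The coupling torques are internal; angular momentum about the shared axis is conserved.
Moments of inertia: I_A = ½(13.6)(0.269)² = 0.4921 kg·m²; I_B = (30.8)(0.208)² = 1.333 kg·m².
Taking A's sense as positive: L = (0.4921)(1560) − (1.333)(1530) = -1271 kg·m²·rpm.
Combined I = 0.4921 + 1.333 = 1.825 kg·m².
ω_f = L / I = -1271 / 1.825 = -696.7 rpm.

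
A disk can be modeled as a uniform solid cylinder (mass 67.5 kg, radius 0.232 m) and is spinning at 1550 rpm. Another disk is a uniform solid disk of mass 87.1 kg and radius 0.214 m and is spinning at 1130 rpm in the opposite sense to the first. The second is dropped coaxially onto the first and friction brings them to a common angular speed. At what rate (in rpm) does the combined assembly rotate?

|ω_f| ≈ 147 rpm

The coupling torques are internal; angular momentum about the shared axis is conserved.
Moments of inertia: I_A = ½(67.5)(0.232)² = 1.817 kg·m²; I_B = ½(87.1)(0.214)² = 1.994 kg·m².
Taking A's sense as positive: L = (1.817)(1550) − (1.994)(1130) = 562.0 kg·m²·rpm.
Combined I = 1.817 + 1.994 = 3.811 kg·m².
ω_f = L / I = 562.0 / 3.811 = 147.5 rpm.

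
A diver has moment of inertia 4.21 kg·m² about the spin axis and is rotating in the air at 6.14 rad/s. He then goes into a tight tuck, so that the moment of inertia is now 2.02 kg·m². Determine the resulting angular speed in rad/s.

Angular momentum about the spin axis is conserved since the torque about it is zero.
ω₂ = I₁ω₁ / I₂ = (4.210)(6.14 rad/s) / (2.020) = 12.80 rad/s.

ω₂ ≈ 12.8 rad/s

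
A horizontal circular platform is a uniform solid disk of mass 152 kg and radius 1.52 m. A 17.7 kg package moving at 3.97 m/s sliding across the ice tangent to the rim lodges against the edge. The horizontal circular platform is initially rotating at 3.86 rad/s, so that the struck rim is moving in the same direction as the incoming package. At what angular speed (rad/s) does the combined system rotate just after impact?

|ω_f| ≈ 3.62 rad/s

About the central axle the impulsive forces during the collision are internal, so angular momentum about that axis is conserved.
I_p = ½(152)(1.52)² = 175.6 kg·m². Taking the sense of the package's angular momentum as positive, L_{package} = m v R = (17.7)(3.97)(1.52) = 106.8 kg·m²/s.
L_i = +I_p ω_p + m v R = +(175.6)(3.86) + 106.8 = 784.6 kg·m²/s.
After sticking, I_f = I_p + m R² = 175.6 + (17.7)(1.52)² = 216.5 kg·m².
ω_f = L_i / I_f = 784.6 / 216.5 = 3.624 rad/s.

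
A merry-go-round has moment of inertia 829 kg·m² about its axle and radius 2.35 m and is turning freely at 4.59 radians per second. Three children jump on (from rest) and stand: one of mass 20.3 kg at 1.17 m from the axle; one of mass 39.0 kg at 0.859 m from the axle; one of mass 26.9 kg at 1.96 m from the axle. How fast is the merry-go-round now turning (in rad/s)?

ω_f ≈ 3.85 rad/s

No external torque acts about the axle; L_before = L_after.
Added inertia Σmr² = (20.3)(1.17)² + (39.0)(0.859)² + (26.9)(1.96)² = 159.9 kg·m²; I_f = 829.0 + 159.9 = 988.9 kg·m².
ω_f = I_p ω_i / I_f = (829.0)(4.59) / 988.9 = 3.848 rad/s.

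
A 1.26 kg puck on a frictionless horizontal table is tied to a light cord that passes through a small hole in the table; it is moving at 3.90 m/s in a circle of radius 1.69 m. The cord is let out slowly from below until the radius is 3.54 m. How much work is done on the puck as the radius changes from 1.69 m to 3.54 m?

The only horizontal force on the mass is along the cord (radial), so it exerts no torque about the hole and angular momentum m v r is conserved.
v₂ = v₁ r₁ / r₂ = (3.90)(1.69) / (3.54) = 1.862 m/s.
W = ΔKE = ½m(v₂² − v₁²) = -7.398 J.

W ≈ -7.40 J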